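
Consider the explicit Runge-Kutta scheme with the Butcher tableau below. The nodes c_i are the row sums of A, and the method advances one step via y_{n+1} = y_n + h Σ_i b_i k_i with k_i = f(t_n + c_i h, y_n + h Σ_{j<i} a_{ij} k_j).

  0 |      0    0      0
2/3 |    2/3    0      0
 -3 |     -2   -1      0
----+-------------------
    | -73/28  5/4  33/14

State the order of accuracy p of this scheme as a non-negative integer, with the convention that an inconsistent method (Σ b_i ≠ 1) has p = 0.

b = (-73/28, 5/4, 33/14)
c = (0, 2/3, -3)
Ac = (0, 0, -2/3)
Σ b_i: (-73/28)·1 + 5/4·1 + 33/14·1 = 1 ✓
b·c: 5/4·2/3 + 33/14·(-3) = -131/21 ≠ 1/2 ⇒ order 1.

1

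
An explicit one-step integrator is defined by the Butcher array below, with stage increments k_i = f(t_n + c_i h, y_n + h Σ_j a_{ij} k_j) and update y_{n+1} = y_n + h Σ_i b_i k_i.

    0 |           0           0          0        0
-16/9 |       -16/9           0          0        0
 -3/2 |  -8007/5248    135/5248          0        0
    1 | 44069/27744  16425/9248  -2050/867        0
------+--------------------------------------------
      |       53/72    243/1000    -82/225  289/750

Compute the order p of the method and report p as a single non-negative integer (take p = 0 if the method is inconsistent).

b = (53/72, 243/1000, -82/225, 289/750)
c = (0, -16/9, -3/2, 1)
Ac = (0, 0, -15/328, 225/578)
Σ b_i: 53/72·1 + 243/1000·1 + (-82/225)·1 + 289/750·1 = 1 ✓
b·c: 243/1000·(-16/9) + (-82/225)·(-3/2) + 289/750·1 = 1/2 ✓
b·c²: 243/1000·256/81 + (-82/225)·9/4 + 289/750·1 = 1/3 ✓
b·Ac: (-82/225)·(-15/328) + 289/750·225/578 = 1/6 ✓
b·c³: 243/1000·(-4096/729) + (-82/225)·(-27/8) + 289/750·1 = 1/4 ✓
b·(c∘Ac): (-82/225)·45/656 + 289/750·225/578 = 1/8 ✓
b·Ac²: (-82/225)·10/123 + 289/750·1525/5202 = 1/12 ✓
b·A²c: 289/750·125/1156 = 1/24 ✓; 4 stages ⇒ order 4.

4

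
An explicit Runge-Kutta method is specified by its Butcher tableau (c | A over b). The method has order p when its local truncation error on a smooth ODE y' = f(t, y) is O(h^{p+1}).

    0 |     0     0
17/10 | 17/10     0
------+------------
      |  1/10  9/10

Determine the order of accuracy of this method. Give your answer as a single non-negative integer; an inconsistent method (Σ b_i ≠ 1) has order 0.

b = (1/10, 9/10)
c = (0, 17/10)
Σ b_i: 1/10·1 + 9/10·1 = 1 ✓
b·c: 9/10·17/10 = 153/100 ≠ 1/2 ⇒ order 1.

1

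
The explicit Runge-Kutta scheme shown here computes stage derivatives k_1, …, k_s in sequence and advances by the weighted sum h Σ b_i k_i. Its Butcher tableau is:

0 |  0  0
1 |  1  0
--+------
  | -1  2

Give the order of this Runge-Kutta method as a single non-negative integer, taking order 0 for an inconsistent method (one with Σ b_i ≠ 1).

1

b = (-1, 2)
c = (0, 1)
Σ b_i: (-1)·1 + 2·1 = 1 ✓
b·c: 2·1 = 2 ≠ 1/2 ⇒ order 1.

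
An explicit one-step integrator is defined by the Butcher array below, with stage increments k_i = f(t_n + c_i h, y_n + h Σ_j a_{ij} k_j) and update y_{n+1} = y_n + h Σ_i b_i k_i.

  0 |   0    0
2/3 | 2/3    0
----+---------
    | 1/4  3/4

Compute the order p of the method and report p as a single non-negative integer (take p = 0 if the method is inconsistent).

b = (1/4, 3/4)
c = (0, 2/3)
Σ b_i: 1/4·1 + 3/4·1 = 1 ✓
b·c: 3/4·2/3 = 1/2 ✓; 2 stages ⇒ order 2.

2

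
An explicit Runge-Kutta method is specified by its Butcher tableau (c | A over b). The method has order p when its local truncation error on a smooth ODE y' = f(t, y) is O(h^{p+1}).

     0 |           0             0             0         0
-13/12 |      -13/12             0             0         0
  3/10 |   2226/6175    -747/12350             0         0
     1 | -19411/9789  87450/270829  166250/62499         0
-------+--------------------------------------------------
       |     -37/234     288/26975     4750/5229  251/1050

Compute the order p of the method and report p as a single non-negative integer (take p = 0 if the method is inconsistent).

b = (-37/234, 288/26975, 4750/5229, 251/1050)
c = (0, -13/12, 3/10, 1)
Ac = (0, 0, 249/3800, 225/502)
Σ b_i: (-37/234)·1 + 288/26975·1 + 4750/5229·1 + 251/1050·1 = 1 ✓
b·c: 288/26975·(-13/12) + 4750/5229·3/10 + 251/1050·1 = 1/2 ✓
b·c²: 288/26975·169/144 + 4750/5229·9/100 + 251/1050·1 = 1/3 ✓
b·Ac: 4750/5229·249/3800 + 251/1050·225/502 = 1/6 ✓
b·c³: 288/26975·(-2197/1728) + 4750/5229·27/1000 + 251/1050·1 = 1/4 ✓
b·(c∘Ac): 4750/5229·747/38000 + 251/1050·225/502 = 1/8 ✓
b·Ac²: 4750/5229·(-1079/15200) + 251/1050·3725/6024 = 1/12 ✓
b·A²c: 251/1050·175/1004 = 1/24 ✓; 4 stages ⇒ order 4.

4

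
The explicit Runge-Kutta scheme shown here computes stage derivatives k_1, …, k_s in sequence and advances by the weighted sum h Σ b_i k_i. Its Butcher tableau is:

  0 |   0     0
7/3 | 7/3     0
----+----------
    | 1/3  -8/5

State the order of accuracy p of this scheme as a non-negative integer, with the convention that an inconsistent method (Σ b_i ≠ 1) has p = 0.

0

b = (1/3, -8/5)
c = (0, 7/3)
Σ b_i: 1/3·1 + (-8/5)·1 = -19/15 ≠ 1 ⇒ order 0.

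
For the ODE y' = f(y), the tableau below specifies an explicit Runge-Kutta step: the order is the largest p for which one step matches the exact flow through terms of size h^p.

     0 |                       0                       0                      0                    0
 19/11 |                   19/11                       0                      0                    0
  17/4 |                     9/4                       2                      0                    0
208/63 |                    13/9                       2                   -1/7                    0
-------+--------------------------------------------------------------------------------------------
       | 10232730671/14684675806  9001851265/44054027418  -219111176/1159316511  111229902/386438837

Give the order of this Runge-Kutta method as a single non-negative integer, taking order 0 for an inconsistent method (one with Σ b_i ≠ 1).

b = (10232730671/14684675806, 9001851265/44054027418, -219111176/1159316511, 111229902/386438837)
c = (0, 19/11, 17/4, 208/63)
Ac = (0, 0, 38/11, 877/308)
Σ b_i: 10232730671/14684675806·1 + 9001851265/44054027418·1 + (-219111176/1159316511)·1 + 111229902/386438837·1 = 1 ✓
b·c: 9001851265/44054027418·19/11 + (-219111176/1159316511)·17/4 + 111229902/386438837·208/63 = 1/2 ✓
b·c²: 9001851265/44054027418·361/121 + (-219111176/1159316511)·289/16 + 111229902/386438837·43264/3969 = 1/3 ✓
b·Ac: (-219111176/1159316511)·38/11 + 111229902/386438837·877/308 = 1/6 ✓
b·c³: 9001851265/44054027418·6859/1331 + (-219111176/1159316511)·4913/64 + 111229902/386438837·8998912/250047 = -19904761455049/6427250736984 ≠ 1/4 ⇒ order 3.
b·(c∘Ac): (-219111176/1159316511)·323/22 + 111229902/386438837·45604/4851 = -879458660/12752481621 ≠ 1/8
b·Ac²: (-219111176/1159316511)·722/121 + 111229902/386438837·45895/13552 = -1418841251/9274532088 ≠ 1/12
b·A²c: 111229902/386438837·(-38/77) = -603819468/4250827207 ≠ 1/24

3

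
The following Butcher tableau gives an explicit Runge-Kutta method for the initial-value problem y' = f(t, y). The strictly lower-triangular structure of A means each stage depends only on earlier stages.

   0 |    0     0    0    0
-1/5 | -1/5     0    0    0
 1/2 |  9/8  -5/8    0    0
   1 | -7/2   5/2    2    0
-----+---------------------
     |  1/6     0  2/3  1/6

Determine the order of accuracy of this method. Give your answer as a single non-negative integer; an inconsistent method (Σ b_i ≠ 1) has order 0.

b = (1/6, 0, 2/3, 1/6)
c = (0, -1/5, 1/2, 1)
Ac = (0, 0, 1/8, 1/2)
Σ b_i: 1/6·1 + 2/3·1 + 1/6·1 = 1 ✓
b·c: 2/3·1/2 + 1/6·1 = 1/2 ✓
b·c²: 2/3·1/4 + 1/6·1 = 1/3 ✓
b·Ac: 2/3·1/8 + 1/6·1/2 = 1/6 ✓
b·c³: 2/3·1/8 + 1/6·1 = 1/4 ✓
b·(c∘Ac): 2/3·1/16 + 1/6·1/2 = 1/8 ✓
b·Ac²: 2/3·(-1/40) + 1/6·3/5 = 1/12 ✓
b·A²c: 1/6·1/4 = 1/24 ✓; 4 stages ⇒ order 4.

4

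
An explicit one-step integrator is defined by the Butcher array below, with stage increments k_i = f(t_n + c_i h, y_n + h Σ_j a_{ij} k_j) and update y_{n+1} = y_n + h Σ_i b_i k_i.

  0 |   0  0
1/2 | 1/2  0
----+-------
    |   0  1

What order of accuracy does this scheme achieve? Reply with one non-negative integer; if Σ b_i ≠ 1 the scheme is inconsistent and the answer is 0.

2

b = (0, 1)
c = (0, 1/2)
Σ b_i: 1·1 = 1 ✓
b·c: 1·1/2 = 1/2 ✓; 2 stages ⇒ order 2.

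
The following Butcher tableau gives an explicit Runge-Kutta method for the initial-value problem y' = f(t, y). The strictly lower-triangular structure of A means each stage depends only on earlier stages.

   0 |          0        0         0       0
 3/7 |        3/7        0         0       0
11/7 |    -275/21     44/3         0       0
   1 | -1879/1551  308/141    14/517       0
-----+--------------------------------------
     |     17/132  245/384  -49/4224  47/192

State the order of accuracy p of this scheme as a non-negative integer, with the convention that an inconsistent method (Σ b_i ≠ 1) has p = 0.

4

b = (17/132, 245/384, -49/4224, 47/192)
c = (0, 3/7, 11/7, 1)
Ac = (0, 0, 44/7, 46/47)
Σ b_i: 17/132·1 + 245/384·1 + (-49/4224)·1 + 47/192·1 = 1 ✓
b·c: 245/384·3/7 + (-49/4224)·11/7 + 47/192·1 = 1/2 ✓
b·c²: 245/384·9/49 + (-49/4224)·121/49 + 47/192·1 = 1/3 ✓
b·Ac: (-49/4224)·44/7 + 47/192·46/47 = 1/6 ✓
b·c³: 245/384·27/343 + (-49/4224)·1331/343 + 47/192·1 = 1/4 ✓
b·(c∘Ac): (-49/4224)·484/49 + 47/192·46/47 = 1/8 ✓
b·Ac²: (-49/4224)·132/49 + 47/192·22/47 = 1/12 ✓
b·A²c: 47/192·8/47 = 1/24 ✓; 4 stages ⇒ order 4.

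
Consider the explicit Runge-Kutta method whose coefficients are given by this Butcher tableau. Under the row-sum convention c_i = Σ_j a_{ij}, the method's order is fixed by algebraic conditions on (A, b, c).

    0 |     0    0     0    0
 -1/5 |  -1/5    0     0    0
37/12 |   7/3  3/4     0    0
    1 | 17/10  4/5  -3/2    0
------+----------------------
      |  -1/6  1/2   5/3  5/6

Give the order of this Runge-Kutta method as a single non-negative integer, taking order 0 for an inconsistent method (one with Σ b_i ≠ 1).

0

b = (-1/6, 1/2, 5/3, 5/6)
c = (0, -1/5, 37/12, 1)
Ac = (0, 0, -3/20, -957/200)
Σ b_i: (-1/6)·1 + 1/2·1 + 5/3·1 + 5/6·1 = 17/6 ≠ 1 ⇒ order 0.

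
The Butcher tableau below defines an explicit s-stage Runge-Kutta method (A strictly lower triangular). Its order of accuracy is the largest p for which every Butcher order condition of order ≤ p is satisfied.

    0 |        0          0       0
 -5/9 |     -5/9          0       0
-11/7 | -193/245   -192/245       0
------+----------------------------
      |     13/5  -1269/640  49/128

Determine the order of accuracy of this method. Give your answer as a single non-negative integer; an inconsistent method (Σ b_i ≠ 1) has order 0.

3

b = (13/5, -1269/640, 49/128)
c = (0, -5/9, -11/7)
Ac = (0, 0, 64/147)
Σ b_i: 13/5·1 + (-1269/640)·1 + 49/128·1 = 1 ✓
b·c: (-1269/640)·(-5/9) + 49/128·(-11/7) = 1/2 ✓
b·c²: (-1269/640)·25/81 + 49/128·121/49 = 1/3 ✓
b·Ac: 49/128·64/147 = 1/6 ✓; 3 stages ⇒ order 3.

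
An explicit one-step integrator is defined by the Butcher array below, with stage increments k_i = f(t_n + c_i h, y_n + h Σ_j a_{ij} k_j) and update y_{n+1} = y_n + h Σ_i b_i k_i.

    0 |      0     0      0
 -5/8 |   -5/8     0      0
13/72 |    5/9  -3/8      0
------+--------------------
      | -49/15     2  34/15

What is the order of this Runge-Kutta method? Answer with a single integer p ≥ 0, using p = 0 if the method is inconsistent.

1

b = (-49/15, 2, 34/15)
c = (0, -5/8, 13/72)
Ac = (0, 0, 15/64)
Σ b_i: (-49/15)·1 + 2·1 + 34/15·1 = 1 ✓
b·c: 2·(-5/8) + 34/15·13/72 = -227/270 ≠ 1/2 ⇒ order 1.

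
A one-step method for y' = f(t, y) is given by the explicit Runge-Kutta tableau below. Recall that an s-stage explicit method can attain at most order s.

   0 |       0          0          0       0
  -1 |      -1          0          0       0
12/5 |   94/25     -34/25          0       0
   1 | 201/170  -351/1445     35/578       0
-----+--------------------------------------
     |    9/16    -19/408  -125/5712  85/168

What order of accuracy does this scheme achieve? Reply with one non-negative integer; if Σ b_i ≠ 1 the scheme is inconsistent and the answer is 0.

b = (9/16, -19/408, -125/5712, 85/168)
c = (0, -1, 12/5, 1)
Ac = (0, 0, 34/25, 33/85)
Σ b_i: 9/16·1 + (-19/408)·1 + (-125/5712)·1 + 85/168·1 = 1 ✓
b·c: (-19/408)·(-1) + (-125/5712)·12/5 + 85/168·1 = 1/2 ✓
b·c²: (-19/408)·1 + (-125/5712)·144/25 + 85/168·1 = 1/3 ✓
b·Ac: (-125/5712)·34/25 + 85/168·33/85 = 1/6 ✓
b·c³: (-19/408)·(-1) + (-125/5712)·1728/125 + 85/168·1 = 1/4 ✓
b·(c∘Ac): (-125/5712)·408/125 + 85/168·33/85 = 1/8 ✓
b·Ac²: (-125/5712)·(-34/25) + 85/168·9/85 = 1/12 ✓
b·A²c: 85/168·7/85 = 1/24 ✓; 4 stages ⇒ order 4.

4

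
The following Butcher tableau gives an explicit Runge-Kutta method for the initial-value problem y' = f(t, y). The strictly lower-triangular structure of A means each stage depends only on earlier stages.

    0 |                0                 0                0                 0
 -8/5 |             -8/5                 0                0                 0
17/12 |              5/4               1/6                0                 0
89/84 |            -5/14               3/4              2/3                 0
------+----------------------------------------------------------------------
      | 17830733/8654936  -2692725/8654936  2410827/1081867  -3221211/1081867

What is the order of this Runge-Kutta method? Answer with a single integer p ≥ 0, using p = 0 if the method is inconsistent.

b = (17830733/8654936, -2692725/8654936, 2410827/1081867, -3221211/1081867)
c = (0, -8/5, 17/12, 89/84)
Ac = (0, 0, -4/15, -23/90)
Σ b_i: 17830733/8654936·1 + (-2692725/8654936)·1 + 2410827/1081867·1 + (-3221211/1081867)·1 = 1 ✓
b·c: (-2692725/8654936)·(-8/5) + 2410827/1081867·17/12 + (-3221211/1081867)·89/84 = 1/2 ✓
b·c²: (-2692725/8654936)·64/25 + 2410827/1081867·289/144 + (-3221211/1081867)·7921/7056 = 1/3 ✓
b·Ac: 2410827/1081867·(-4/15) + (-3221211/1081867)·(-23/90) = 1/6 ✓
b·c³: (-2692725/8654936)·(-512/125) + 2410827/1081867·4913/1728 + (-3221211/1081867)·704969/592704 = 44369374571/10905219360 ≠ 1/4 ⇒ order 3.
b·(c∘Ac): 2410827/1081867·(-17/45) + (-3221211/1081867)·(-2047/7560) = -2776219/77894424 ≠ 1/8
b·Ac²: 2410827/1081867·32/75 + (-3221211/1081867)·17593/5400 = -3407747981/389472120 ≠ 1/12
b·A²c: (-3221211/1081867)·(-8/45) = 8589896/16228005 ≠ 1/24

3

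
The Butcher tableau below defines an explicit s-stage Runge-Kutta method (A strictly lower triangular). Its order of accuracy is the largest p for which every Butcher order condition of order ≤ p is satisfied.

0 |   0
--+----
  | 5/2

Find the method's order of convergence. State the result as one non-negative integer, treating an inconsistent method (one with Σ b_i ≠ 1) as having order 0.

b = (5/2)
c = (0)
Σ b_i: 5/2·1 = 5/2 ≠ 1 ⇒ order 0.

0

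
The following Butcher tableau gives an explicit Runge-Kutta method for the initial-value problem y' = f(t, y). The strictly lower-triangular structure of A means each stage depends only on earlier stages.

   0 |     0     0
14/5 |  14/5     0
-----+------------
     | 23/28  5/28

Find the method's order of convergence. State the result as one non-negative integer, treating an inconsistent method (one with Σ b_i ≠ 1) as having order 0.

2

b = (23/28, 5/28)
c = (0, 14/5)
Σ b_i: 23/28·1 + 5/28·1 = 1 ✓
b·c: 5/28·14/5 = 1/2 ✓; 2 stages ⇒ order 2.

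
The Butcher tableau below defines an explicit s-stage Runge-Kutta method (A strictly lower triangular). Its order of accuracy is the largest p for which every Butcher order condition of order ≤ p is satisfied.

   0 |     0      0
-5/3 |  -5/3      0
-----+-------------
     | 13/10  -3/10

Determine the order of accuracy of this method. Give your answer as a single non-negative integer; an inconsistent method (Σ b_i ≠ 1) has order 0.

2

b = (13/10, -3/10)
c = (0, -5/3)
Σ b_i: 13/10·1 + (-3/10)·1 = 1 ✓
b·c: (-3/10)·(-5/3) = 1/2 ✓; 2 stages ⇒ order 2.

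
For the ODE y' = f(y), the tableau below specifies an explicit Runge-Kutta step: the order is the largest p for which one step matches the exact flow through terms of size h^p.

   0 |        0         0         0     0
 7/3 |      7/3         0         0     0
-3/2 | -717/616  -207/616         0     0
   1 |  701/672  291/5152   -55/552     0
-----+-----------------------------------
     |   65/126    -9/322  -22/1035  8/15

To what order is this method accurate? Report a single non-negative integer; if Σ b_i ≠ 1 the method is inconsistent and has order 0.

4

b = (65/126, -9/322, -22/1035, 8/15)
c = (0, 7/3, -3/2, 1)
Ac = (0, 0, -69/88, 9/32)
Σ b_i: 65/126·1 + (-9/322)·1 + (-22/1035)·1 + 8/15·1 = 1 ✓
b·c: (-9/322)·7/3 + (-22/1035)·(-3/2) + 8/15·1 = 1/2 ✓
b·c²: (-9/322)·49/9 + (-22/1035)·9/4 + 8/15·1 = 1/3 ✓
b·Ac: (-22/1035)·(-69/88) + 8/15·9/32 = 1/6 ✓
b·c³: (-9/322)·343/27 + (-22/1035)·(-27/8) + 8/15·1 = 1/4 ✓
b·(c∘Ac): (-22/1035)·207/176 + 8/15·9/32 = 1/8 ✓
b·Ac²: (-22/1035)·(-161/88) + 8/15·1/12 = 1/12 ✓
b·A²c: 8/15·5/64 = 1/24 ✓; 4 stages ⇒ order 4.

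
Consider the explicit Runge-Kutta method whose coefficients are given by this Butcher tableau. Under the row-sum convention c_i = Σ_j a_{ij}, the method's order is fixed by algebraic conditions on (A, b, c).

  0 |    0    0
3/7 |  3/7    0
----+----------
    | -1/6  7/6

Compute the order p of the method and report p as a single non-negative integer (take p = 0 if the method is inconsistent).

2

b = (-1/6, 7/6)
c = (0, 3/7)
Σ b_i: (-1/6)·1 + 7/6·1 = 1 ✓
b·c: 7/6·3/7 = 1/2 ✓; 2 stages ⇒ order 2.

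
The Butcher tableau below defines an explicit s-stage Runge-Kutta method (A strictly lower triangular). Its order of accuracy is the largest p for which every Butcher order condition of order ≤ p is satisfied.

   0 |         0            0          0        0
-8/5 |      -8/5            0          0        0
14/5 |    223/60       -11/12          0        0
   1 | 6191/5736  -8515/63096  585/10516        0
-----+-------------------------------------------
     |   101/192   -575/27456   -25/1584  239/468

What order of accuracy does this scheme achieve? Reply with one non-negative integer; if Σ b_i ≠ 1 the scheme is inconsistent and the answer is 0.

4

b = (101/192, -575/27456, -25/1584, 239/468)
c = (0, -8/5, 14/5, 1)
Ac = (0, 0, 22/15, 533/1434)
Σ b_i: 101/192·1 + (-575/27456)·1 + (-25/1584)·1 + 239/468·1 = 1 ✓
b·c: (-575/27456)·(-8/5) + (-25/1584)·14/5 + 239/468·1 = 1/2 ✓
b·c²: (-575/27456)·64/25 + (-25/1584)·196/25 + 239/468·1 = 1/3 ✓
b·Ac: (-25/1584)·22/15 + 239/468·533/1434 = 1/6 ✓
b·c³: (-575/27456)·(-512/125) + (-25/1584)·2744/125 + 239/468·1 = 1/4 ✓
b·(c∘Ac): (-25/1584)·308/75 + 239/468·533/1434 = 1/8 ✓
b·Ac²: (-25/1584)·(-176/75) + 239/468·65/717 = 1/12 ✓
b·A²c: 239/468·39/478 = 1/24 ✓; 4 stages ⇒ order 4.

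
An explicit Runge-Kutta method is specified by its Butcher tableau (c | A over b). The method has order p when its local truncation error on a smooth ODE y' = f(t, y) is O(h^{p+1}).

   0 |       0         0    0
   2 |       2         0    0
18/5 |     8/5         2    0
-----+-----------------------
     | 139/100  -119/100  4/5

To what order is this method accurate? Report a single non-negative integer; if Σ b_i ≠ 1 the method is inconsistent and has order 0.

2

b = (139/100, -119/100, 4/5)
c = (0, 2, 18/5)
Ac = (0, 0, 4)
Σ b_i: 139/100·1 + (-119/100)·1 + 4/5·1 = 1 ✓
b·c: (-119/100)·2 + 4/5·18/5 = 1/2 ✓
b·c²: (-119/100)·4 + 4/5·324/25 = 701/125 ≠ 1/3 ⇒ order 2.
b·Ac: 4/5·4 = 16/5 ≠ 1/6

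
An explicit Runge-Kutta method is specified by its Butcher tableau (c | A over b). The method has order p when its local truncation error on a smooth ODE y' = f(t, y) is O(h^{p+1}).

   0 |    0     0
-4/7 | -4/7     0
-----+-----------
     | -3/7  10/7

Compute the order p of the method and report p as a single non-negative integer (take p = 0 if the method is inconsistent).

1

b = (-3/7, 10/7)
c = (0, -4/7)
Σ b_i: (-3/7)·1 + 10/7·1 = 1 ✓
b·c: 10/7·(-4/7) = -40/49 ≠ 1/2 ⇒ order 1.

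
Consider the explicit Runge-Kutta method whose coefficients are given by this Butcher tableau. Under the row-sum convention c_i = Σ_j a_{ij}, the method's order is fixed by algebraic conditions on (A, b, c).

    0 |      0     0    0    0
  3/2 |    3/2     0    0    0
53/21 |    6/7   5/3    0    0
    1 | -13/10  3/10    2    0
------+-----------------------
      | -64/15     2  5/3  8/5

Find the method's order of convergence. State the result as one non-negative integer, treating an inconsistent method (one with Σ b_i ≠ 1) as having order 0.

b = (-64/15, 2, 5/3, 8/5)
c = (0, 3/2, 53/21, 1)
Ac = (0, 0, 5/2, 2309/420)
Σ b_i: (-64/15)·1 + 2·1 + 5/3·1 + 8/5·1 = 1 ✓
b·c: 2·3/2 + 5/3·53/21 + 8/5·1 = 2774/315 ≠ 1/2 ⇒ order 1.

1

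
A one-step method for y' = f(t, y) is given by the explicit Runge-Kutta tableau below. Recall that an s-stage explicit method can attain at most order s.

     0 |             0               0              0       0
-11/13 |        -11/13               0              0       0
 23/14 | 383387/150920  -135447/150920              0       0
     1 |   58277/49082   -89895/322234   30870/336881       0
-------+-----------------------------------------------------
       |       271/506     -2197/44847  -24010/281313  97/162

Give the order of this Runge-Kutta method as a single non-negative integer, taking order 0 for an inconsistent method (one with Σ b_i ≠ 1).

4

b = (271/506, -2197/44847, -24010/281313, 97/162)
c = (0, -11/13, 23/14, 1)
Ac = (0, 0, 10419/13720, 75/194)
Σ b_i: 271/506·1 + (-2197/44847)·1 + (-24010/281313)·1 + 97/162·1 = 1 ✓
b·c: (-2197/44847)·(-11/13) + (-24010/281313)·23/14 + 97/162·1 = 1/2 ✓
b·c²: (-2197/44847)·121/169 + (-24010/281313)·529/196 + 97/162·1 = 1/3 ✓
b·Ac: (-24010/281313)·10419/13720 + 97/162·75/194 = 1/6 ✓
b·c³: (-2197/44847)·(-1331/2197) + (-24010/281313)·12167/2744 + 97/162·1 = 1/4 ✓
b·(c∘Ac): (-24010/281313)·239637/192080 + 97/162·75/194 = 1/8 ✓
b·Ac²: (-24010/281313)·(-114609/178360) + 97/162·60/1261 = 1/12 ✓
b·A²c: 97/162·27/388 = 1/24 ✓; 4 stages ⇒ order 4.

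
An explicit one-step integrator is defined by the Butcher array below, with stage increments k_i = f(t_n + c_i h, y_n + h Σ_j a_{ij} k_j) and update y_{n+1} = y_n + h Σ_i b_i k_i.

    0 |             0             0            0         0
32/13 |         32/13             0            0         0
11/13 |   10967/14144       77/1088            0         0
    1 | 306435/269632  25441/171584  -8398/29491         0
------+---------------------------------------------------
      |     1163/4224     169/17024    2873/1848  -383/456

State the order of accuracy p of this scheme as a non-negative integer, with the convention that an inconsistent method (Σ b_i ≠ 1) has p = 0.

b = (1163/4224, 169/17024, 2873/1848, -383/456)
c = (0, 32/13, 11/13, 1)
Ac = (0, 0, 77/442, 95/766)
Σ b_i: 1163/4224·1 + 169/17024·1 + 2873/1848·1 + (-383/456)·1 = 1 ✓
b·c: 169/17024·32/13 + 2873/1848·11/13 + (-383/456)·1 = 1/2 ✓
b·c²: 169/17024·1024/169 + 2873/1848·121/169 + (-383/456)·1 = 1/3 ✓
b·Ac: 2873/1848·77/442 + (-383/456)·95/766 = 1/6 ✓
b·c³: 169/17024·32768/2197 + 2873/1848·1331/2197 + (-383/456)·1 = 1/4 ✓
b·(c∘Ac): 2873/1848·847/5746 + (-383/456)·95/766 = 1/8 ✓
b·Ac²: 2873/1848·1232/2873 + (-383/456)·266/383 = 1/12 ✓
b·A²c: (-383/456)·(-19/383) = 1/24 ✓; 4 stages ⇒ order 4.

4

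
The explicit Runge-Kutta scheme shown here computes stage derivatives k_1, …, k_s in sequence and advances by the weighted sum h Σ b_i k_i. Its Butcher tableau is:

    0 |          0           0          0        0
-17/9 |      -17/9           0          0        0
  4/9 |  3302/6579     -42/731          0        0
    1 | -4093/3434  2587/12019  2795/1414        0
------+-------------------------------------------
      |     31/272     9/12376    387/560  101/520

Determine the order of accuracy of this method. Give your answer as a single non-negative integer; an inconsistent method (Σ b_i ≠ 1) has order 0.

4

b = (31/272, 9/12376, 387/560, 101/520)
c = (0, -17/9, 4/9, 1)
Ac = (0, 0, 14/129, 143/303)
Σ b_i: 31/272·1 + 9/12376·1 + 387/560·1 + 101/520·1 = 1 ✓
b·c: 9/12376·(-17/9) + 387/560·4/9 + 101/520·1 = 1/2 ✓
b·c²: 9/12376·289/81 + 387/560·16/81 + 101/520·1 = 1/3 ✓
b·Ac: 387/560·14/129 + 101/520·143/303 = 1/6 ✓
b·c³: 9/12376·(-4913/729) + 387/560·64/729 + 101/520·1 = 1/4 ✓
b·(c∘Ac): 387/560·56/1161 + 101/520·143/303 = 1/8 ✓
b·Ac²: 387/560·(-238/1161) + 101/520·117/101 = 1/12 ✓
b·A²c: 101/520·65/303 = 1/24 ✓; 4 stages ⇒ order 4.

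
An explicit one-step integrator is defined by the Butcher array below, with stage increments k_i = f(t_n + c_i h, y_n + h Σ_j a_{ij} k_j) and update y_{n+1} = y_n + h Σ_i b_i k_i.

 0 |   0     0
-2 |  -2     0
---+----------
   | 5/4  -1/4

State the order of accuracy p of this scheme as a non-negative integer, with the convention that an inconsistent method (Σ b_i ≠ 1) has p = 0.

2

b = (5/4, -1/4)
c = (0, -2)
Σ b_i: 5/4·1 + (-1/4)·1 = 1 ✓
b·c: (-1/4)·(-2) = 1/2 ✓; 2 stages ⇒ order 2.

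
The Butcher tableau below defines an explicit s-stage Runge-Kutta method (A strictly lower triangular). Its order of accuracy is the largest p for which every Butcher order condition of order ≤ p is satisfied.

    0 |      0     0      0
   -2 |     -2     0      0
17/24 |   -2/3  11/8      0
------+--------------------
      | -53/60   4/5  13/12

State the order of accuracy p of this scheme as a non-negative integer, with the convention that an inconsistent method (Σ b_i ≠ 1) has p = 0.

b = (-53/60, 4/5, 13/12)
c = (0, -2, 17/24)
Ac = (0, 0, -11/4)
Σ b_i: (-53/60)·1 + 4/5·1 + 13/12·1 = 1 ✓
b·c: 4/5·(-2) + 13/12·17/24 = -1199/1440 ≠ 1/2 ⇒ order 1.

1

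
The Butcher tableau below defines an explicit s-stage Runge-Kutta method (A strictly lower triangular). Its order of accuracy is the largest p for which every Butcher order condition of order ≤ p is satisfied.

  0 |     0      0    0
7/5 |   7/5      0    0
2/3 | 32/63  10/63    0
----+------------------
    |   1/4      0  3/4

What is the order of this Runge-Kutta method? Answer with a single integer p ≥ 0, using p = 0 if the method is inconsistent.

b = (1/4, 0, 3/4)
c = (0, 7/5, 2/3)
Ac = (0, 0, 2/9)
Σ b_i: 1/4·1 + 3/4·1 = 1 ✓
b·c: 3/4·2/3 = 1/2 ✓
b·c²: 3/4·4/9 = 1/3 ✓
b·Ac: 3/4·2/9 = 1/6 ✓; 3 stages ⇒ order 3.

3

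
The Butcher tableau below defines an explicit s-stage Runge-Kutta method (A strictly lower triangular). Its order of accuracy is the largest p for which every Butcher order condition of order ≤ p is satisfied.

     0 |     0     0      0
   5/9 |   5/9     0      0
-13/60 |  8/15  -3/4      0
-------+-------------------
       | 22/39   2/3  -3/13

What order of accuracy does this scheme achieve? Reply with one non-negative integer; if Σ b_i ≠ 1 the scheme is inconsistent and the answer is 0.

1

b = (22/39, 2/3, -3/13)
c = (0, 5/9, -13/60)
Ac = (0, 0, -5/12)
Σ b_i: 22/39·1 + 2/3·1 + (-3/13)·1 = 1 ✓
b·c: 2/3·5/9 + (-3/13)·(-13/60) = 227/540 ≠ 1/2 ⇒ order 1.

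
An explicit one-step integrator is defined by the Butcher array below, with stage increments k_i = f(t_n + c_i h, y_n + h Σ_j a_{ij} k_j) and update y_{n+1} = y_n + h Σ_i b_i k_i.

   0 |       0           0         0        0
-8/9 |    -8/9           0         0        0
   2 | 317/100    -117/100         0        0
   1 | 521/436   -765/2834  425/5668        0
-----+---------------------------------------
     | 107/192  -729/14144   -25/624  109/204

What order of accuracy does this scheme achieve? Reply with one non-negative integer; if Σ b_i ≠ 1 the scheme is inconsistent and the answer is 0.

4

b = (107/192, -729/14144, -25/624, 109/204)
c = (0, -8/9, 2, 1)
Ac = (0, 0, 26/25, 85/218)
Σ b_i: 107/192·1 + (-729/14144)·1 + (-25/624)·1 + 109/204·1 = 1 ✓
b·c: (-729/14144)·(-8/9) + (-25/624)·2 + 109/204·1 = 1/2 ✓
b·c²: (-729/14144)·64/81 + (-25/624)·4 + 109/204·1 = 1/3 ✓
b·Ac: (-25/624)·26/25 + 109/204·85/218 = 1/6 ✓
b·c³: (-729/14144)·(-512/729) + (-25/624)·8 + 109/204·1 = 1/4 ✓
b·(c∘Ac): (-25/624)·52/25 + 109/204·85/218 = 1/8 ✓
b·Ac²: (-25/624)·(-208/225) + 109/204·85/981 = 1/12 ✓
b·A²c: 109/204·17/218 = 1/24 ✓; 4 stages ⇒ order 4.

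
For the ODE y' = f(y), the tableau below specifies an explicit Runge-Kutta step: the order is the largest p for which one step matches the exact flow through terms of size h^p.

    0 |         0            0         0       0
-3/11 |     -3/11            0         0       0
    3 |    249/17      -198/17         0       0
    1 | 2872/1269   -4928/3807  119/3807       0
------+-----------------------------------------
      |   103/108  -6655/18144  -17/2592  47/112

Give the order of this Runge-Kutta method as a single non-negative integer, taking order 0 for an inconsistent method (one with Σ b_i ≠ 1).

b = (103/108, -6655/18144, -17/2592, 47/112)
c = (0, -3/11, 3, 1)
Ac = (0, 0, 54/17, 21/47)
Σ b_i: 103/108·1 + (-6655/18144)·1 + (-17/2592)·1 + 47/112·1 = 1 ✓
b·c: (-6655/18144)·(-3/11) + (-17/2592)·3 + 47/112·1 = 1/2 ✓
b·c²: (-6655/18144)·9/121 + (-17/2592)·9 + 47/112·1 = 1/3 ✓
b·Ac: (-17/2592)·54/17 + 47/112·21/47 = 1/6 ✓
b·c³: (-6655/18144)·(-27/1331) + (-17/2592)·27 + 47/112·1 = 1/4 ✓
b·(c∘Ac): (-17/2592)·162/17 + 47/112·21/47 = 1/8 ✓
b·Ac²: (-17/2592)·(-162/187) + 47/112·287/1551 = 1/12 ✓
b·A²c: 47/112·14/141 = 1/24 ✓; 4 stages ⇒ order 4.

4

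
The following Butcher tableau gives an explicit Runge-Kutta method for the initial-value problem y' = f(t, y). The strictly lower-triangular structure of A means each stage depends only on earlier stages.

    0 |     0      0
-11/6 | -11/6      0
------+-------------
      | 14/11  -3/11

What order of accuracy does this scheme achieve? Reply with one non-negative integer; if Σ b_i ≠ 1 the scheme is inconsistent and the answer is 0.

b = (14/11, -3/11)
c = (0, -11/6)
Σ b_i: 14/11·1 + (-3/11)·1 = 1 ✓
b·c: (-3/11)·(-11/6) = 1/2 ✓; 2 stages ⇒ order 2.

2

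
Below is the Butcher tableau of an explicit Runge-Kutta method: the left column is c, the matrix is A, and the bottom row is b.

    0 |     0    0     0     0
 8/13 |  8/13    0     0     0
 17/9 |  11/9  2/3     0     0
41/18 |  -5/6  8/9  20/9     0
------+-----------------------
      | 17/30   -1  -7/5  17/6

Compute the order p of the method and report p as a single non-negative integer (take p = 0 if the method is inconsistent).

1

b = (17/30, -1, -7/5, 17/6)
c = (0, 8/13, 17/9, 41/18)
Ac = (0, 0, 16/39, 4996/1053)
Σ b_i: 17/30·1 + (-1)·1 + (-7/5)·1 + 17/6·1 = 1 ✓
b·c: (-1)·8/13 + (-7/5)·17/9 + 17/6·41/18 = 22421/7020 ≠ 1/2 ⇒ order 1.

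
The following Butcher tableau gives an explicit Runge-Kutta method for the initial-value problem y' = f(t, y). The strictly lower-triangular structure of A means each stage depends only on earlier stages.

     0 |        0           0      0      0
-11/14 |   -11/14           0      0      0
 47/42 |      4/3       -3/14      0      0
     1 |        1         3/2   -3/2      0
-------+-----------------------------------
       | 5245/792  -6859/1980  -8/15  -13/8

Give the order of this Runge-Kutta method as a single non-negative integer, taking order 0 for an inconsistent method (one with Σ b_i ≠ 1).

b = (5245/792, -6859/1980, -8/15, -13/8)
c = (0, -11/14, 47/42, 1)
Ac = (0, 0, 33/196, -20/7)
Σ b_i: 5245/792·1 + (-6859/1980)·1 + (-8/15)·1 + (-13/8)·1 = 1 ✓
b·c: (-6859/1980)·(-11/14) + (-8/15)·47/42 + (-13/8)·1 = 1/2 ✓
b·c²: (-6859/1980)·121/196 + (-8/15)·2209/1764 + (-13/8)·1 = -93805/21168 ≠ 1/3 ⇒ order 2.
b·Ac: (-8/15)·33/196 + (-13/8)·(-20/7) = 2231/490 ≠ 1/6

2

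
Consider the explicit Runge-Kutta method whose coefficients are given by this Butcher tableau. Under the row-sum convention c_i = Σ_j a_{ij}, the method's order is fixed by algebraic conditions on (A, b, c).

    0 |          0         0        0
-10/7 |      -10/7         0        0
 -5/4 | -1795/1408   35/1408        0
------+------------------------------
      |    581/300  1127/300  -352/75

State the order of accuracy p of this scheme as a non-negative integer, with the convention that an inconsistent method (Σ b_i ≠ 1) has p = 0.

3

b = (581/300, 1127/300, -352/75)
c = (0, -10/7, -5/4)
Ac = (0, 0, -25/704)
Σ b_i: 581/300·1 + 1127/300·1 + (-352/75)·1 = 1 ✓
b·c: 1127/300·(-10/7) + (-352/75)·(-5/4) = 1/2 ✓
b·c²: 1127/300·100/49 + (-352/75)·25/16 = 1/3 ✓
b·Ac: (-352/75)·(-25/704) = 1/6 ✓; 3 stages ⇒ order 3.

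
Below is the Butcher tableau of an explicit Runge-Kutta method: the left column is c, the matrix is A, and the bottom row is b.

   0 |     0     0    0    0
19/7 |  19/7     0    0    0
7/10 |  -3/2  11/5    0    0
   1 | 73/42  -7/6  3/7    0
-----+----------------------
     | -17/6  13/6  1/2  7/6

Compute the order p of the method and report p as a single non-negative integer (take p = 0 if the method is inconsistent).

1

b = (-17/6, 13/6, 1/2, 7/6)
c = (0, 19/7, 7/10, 1)
Ac = (0, 0, 209/35, -43/15)
Σ b_i: (-17/6)·1 + 13/6·1 + 1/2·1 + 7/6·1 = 1 ✓
b·c: 13/6·19/7 + 1/2·7/10 + 7/6·1 = 3107/420 ≠ 1/2 ⇒ order 1.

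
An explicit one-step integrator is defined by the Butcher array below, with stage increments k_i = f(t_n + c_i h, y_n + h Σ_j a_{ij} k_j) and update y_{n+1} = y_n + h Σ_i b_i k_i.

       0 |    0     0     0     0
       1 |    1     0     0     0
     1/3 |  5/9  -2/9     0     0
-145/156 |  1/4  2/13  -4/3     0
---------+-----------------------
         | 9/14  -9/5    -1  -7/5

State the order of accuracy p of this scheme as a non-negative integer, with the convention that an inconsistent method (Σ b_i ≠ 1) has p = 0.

b = (9/14, -9/5, -1, -7/5)
c = (0, 1, 1/3, -145/156)
Ac = (0, 0, -2/9, -34/117)
Σ b_i: 9/14·1 + (-9/5)·1 + (-1)·1 + (-7/5)·1 = -249/70 ≠ 1 ⇒ order 0.

0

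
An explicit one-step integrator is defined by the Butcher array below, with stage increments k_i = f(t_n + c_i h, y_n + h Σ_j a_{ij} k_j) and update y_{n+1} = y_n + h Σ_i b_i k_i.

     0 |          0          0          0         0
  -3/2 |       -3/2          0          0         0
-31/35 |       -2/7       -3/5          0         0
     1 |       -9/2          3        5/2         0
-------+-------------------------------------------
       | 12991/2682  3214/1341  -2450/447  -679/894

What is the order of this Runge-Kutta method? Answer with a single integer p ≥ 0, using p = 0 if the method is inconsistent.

3

b = (12991/2682, 3214/1341, -2450/447, -679/894)
c = (0, -3/2, -31/35, 1)
Ac = (0, 0, 9/10, -47/7)
Σ b_i: 12991/2682·1 + 3214/1341·1 + (-2450/447)·1 + (-679/894)·1 = 1 ✓
b·c: 3214/1341·(-3/2) + (-2450/447)·(-31/35) + (-679/894)·1 = 1/2 ✓
b·c²: 3214/1341·9/4 + (-2450/447)·961/1225 + (-679/894)·1 = 1/3 ✓
b·Ac: (-2450/447)·9/10 + (-679/894)·(-47/7) = 1/6 ✓
b·c³: 3214/1341·(-27/8) + (-2450/447)·(-29791/42875) + (-679/894)·1 = -315407/62580 ≠ 1/4 ⇒ order 3.
b·(c∘Ac): (-2450/447)·(-279/350) + (-679/894)·(-47/7) = 8465/894 ≠ 1/8
b·Ac²: (-2450/447)·(-27/20) + (-679/894)·8537/980 = 98011/125160 ≠ 1/12
b·A²c: (-679/894)·9/4 = -2037/1192 ≠ 1/24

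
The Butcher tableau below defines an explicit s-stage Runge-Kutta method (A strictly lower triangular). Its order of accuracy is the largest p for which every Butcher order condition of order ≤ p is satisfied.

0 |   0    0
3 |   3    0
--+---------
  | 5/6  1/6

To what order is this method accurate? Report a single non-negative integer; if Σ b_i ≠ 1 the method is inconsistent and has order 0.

2

b = (5/6, 1/6)
c = (0, 3)
Σ b_i: 5/6·1 + 1/6·1 = 1 ✓
b·c: 1/6·3 = 1/2 ✓; 2 stages ⇒ order 2.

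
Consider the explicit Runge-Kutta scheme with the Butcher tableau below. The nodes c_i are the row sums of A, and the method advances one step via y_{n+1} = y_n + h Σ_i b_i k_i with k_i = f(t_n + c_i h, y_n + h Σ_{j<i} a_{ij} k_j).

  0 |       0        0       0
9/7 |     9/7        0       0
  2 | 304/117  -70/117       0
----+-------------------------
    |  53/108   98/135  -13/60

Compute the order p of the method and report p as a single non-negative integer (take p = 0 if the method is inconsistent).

3

b = (53/108, 98/135, -13/60)
c = (0, 9/7, 2)
Ac = (0, 0, -10/13)
Σ b_i: 53/108·1 + 98/135·1 + (-13/60)·1 = 1 ✓
b·c: 98/135·9/7 + (-13/60)·2 = 1/2 ✓
b·c²: 98/135·81/49 + (-13/60)·4 = 1/3 ✓
b·Ac: (-13/60)·(-10/13) = 1/6 ✓; 3 stages ⇒ order 3.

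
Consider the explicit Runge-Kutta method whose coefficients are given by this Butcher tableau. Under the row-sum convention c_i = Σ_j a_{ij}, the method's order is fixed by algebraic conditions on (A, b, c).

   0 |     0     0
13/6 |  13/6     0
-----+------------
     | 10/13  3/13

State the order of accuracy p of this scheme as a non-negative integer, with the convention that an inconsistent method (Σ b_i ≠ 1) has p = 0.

b = (10/13, 3/13)
c = (0, 13/6)
Σ b_i: 10/13·1 + 3/13·1 = 1 ✓
b·c: 3/13·13/6 = 1/2 ✓; 2 stages ⇒ order 2.

2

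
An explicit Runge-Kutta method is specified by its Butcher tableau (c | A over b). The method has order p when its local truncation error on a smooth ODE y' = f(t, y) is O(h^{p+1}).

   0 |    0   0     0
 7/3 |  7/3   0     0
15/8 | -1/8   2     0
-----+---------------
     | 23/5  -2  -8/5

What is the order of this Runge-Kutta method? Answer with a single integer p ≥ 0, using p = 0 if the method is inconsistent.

b = (23/5, -2, -8/5)
c = (0, 7/3, 15/8)
Ac = (0, 0, 14/3)
Σ b_i: 23/5·1 + (-2)·1 + (-8/5)·1 = 1 ✓
b·c: (-2)·7/3 + (-8/5)·15/8 = -23/3 ≠ 1/2 ⇒ order 1.

1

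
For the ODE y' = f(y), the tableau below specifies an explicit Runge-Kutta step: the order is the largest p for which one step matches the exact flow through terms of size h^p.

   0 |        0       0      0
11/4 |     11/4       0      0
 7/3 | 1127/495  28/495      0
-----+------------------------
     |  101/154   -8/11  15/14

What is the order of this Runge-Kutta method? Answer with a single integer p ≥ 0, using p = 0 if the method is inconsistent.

b = (101/154, -8/11, 15/14)
c = (0, 11/4, 7/3)
Ac = (0, 0, 7/45)
Σ b_i: 101/154·1 + (-8/11)·1 + 15/14·1 = 1 ✓
b·c: (-8/11)·11/4 + 15/14·7/3 = 1/2 ✓
b·c²: (-8/11)·121/16 + 15/14·49/9 = 1/3 ✓
b·Ac: 15/14·7/45 = 1/6 ✓; 3 stages ⇒ order 3.

3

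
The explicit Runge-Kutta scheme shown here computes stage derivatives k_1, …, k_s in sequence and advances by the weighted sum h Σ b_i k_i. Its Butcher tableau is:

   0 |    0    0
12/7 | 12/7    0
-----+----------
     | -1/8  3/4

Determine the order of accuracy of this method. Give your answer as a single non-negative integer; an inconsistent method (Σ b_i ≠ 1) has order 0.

0

b = (-1/8, 3/4)
c = (0, 12/7)
Σ b_i: (-1/8)·1 + 3/4·1 = 5/8 ≠ 1 ⇒ order 0.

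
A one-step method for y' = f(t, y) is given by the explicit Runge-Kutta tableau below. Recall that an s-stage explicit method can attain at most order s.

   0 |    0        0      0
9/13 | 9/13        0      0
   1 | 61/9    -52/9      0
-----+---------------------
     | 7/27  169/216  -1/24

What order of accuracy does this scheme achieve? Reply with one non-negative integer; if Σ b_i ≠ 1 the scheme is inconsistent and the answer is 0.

b = (7/27, 169/216, -1/24)
c = (0, 9/13, 1)
Ac = (0, 0, -4)
Σ b_i: 7/27·1 + 169/216·1 + (-1/24)·1 = 1 ✓
b·c: 169/216·9/13 + (-1/24)·1 = 1/2 ✓
b·c²: 169/216·81/169 + (-1/24)·1 = 1/3 ✓
b·Ac: (-1/24)·(-4) = 1/6 ✓; 3 stages ⇒ order 3.

3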